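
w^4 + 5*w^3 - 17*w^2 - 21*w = w*(w - 3)*(w + 1)*(w + 7)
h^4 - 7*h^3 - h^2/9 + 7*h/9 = h*(h - 7)*(h - 1/3)*(h + 1/3)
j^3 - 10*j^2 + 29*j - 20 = (j - 5)*(j - 4)*(j - 1)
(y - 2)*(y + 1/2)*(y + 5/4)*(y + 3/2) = y^4 + 5*y^3/4 - 13*y^2/4 - 89*y/16 - 15/8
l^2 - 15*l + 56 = (l - 8)*(l - 7)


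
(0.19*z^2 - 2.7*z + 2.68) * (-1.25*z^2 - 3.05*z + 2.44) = -0.2375*z^4 + 2.7955*z^3 + 5.3486*z^2 - 14.762*z + 6.5392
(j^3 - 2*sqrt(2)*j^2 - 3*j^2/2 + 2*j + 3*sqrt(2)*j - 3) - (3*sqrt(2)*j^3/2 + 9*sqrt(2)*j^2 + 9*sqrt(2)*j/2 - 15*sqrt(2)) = -3*sqrt(2)*j^3/2 + j^3 - 11*sqrt(2)*j^2 - 3*j^2/2 - 3*sqrt(2)*j/2 + 2*j - 3 + 15*sqrt(2)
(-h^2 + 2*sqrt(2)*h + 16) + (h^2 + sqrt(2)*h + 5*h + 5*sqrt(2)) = 3*sqrt(2)*h + 5*h + 5*sqrt(2) + 16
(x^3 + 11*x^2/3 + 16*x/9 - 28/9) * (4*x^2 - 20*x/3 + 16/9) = 4*x^5 + 8*x^4 - 140*x^3/9 - 160*x^2/9 + 1936*x/81 - 448/81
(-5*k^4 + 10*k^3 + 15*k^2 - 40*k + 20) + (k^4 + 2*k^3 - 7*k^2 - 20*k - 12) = -4*k^4 + 12*k^3 + 8*k^2 - 60*k + 8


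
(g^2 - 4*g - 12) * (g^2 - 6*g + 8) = g^4 - 10*g^3 + 20*g^2 + 40*g - 96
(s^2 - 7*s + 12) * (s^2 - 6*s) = s^4 - 13*s^3 + 54*s^2 - 72*s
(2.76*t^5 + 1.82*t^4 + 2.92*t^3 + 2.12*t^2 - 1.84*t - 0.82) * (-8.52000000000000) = -23.5152*t^5 - 15.5064*t^4 - 24.8784*t^3 - 18.0624*t^2 + 15.6768*t + 6.9864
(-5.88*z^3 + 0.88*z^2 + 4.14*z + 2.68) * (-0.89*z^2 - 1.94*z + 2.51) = 5.2332*z^5 + 10.624*z^4 - 20.1506*z^3 - 8.208*z^2 + 5.1922*z + 6.7268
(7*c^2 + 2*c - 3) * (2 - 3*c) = -21*c^3 + 8*c^2 + 13*c - 6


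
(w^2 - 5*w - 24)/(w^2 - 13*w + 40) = (w + 3)/(w - 5)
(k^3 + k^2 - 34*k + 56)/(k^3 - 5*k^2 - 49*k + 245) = (k^2 - 6*k + 8)/(k^2 - 12*k + 35)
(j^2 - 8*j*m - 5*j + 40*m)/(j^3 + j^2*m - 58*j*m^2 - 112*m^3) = (j - 5)/(j^2 + 9*j*m + 14*m^2)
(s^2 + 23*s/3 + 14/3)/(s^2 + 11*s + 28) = (s + 2/3)/(s + 4)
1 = 1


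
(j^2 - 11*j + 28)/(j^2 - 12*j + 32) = (j - 7)/(j - 8)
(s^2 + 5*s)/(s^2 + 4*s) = (s + 5)/(s + 4)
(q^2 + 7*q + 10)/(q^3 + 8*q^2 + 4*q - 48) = (q^2 + 7*q + 10)/(q^3 + 8*q^2 + 4*q - 48)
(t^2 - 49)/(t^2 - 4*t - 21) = (t + 7)/(t + 3)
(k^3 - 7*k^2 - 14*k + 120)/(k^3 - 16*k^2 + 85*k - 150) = (k + 4)/(k - 5)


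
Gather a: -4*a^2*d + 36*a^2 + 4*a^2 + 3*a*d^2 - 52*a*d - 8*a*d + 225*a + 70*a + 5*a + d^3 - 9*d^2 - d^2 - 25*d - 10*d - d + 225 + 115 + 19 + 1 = a^2*(40 - 4*d) + a*(3*d^2 - 60*d + 300) + d^3 - 10*d^2 - 36*d + 360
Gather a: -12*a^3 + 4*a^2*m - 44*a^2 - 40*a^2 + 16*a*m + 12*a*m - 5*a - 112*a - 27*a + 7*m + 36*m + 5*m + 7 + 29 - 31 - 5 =-12*a^3 + a^2*(4*m - 84) + a*(28*m - 144) + 48*m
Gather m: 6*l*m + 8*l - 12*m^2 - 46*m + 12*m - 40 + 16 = 8*l - 12*m^2 + m*(6*l - 34) - 24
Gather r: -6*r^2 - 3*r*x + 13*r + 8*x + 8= -6*r^2 + r*(13 - 3*x) + 8*x + 8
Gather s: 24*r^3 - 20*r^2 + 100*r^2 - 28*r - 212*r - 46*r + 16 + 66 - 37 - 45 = 24*r^3 + 80*r^2 - 286*r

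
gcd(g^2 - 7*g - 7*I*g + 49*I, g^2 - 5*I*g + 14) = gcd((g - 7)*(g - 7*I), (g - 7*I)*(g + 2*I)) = g - 7*I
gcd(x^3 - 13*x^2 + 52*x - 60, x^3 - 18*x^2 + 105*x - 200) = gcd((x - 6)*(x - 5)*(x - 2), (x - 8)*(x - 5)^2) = x - 5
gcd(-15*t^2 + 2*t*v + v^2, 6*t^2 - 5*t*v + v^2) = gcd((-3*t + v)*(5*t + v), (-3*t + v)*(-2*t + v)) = 3*t - v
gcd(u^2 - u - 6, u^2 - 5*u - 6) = 1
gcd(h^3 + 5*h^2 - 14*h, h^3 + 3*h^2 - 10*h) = h^2 - 2*h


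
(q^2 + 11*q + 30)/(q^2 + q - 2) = (q^2 + 11*q + 30)/(q^2 + q - 2)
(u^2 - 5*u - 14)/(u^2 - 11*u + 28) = (u + 2)/(u - 4)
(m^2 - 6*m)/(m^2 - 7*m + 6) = m/(m - 1)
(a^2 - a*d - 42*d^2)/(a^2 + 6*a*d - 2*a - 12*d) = (a - 7*d)/(a - 2)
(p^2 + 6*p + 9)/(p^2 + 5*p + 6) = (p + 3)/(p + 2)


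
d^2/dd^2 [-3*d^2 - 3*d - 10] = -6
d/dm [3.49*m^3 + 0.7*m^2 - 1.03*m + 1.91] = 10.47*m^2 + 1.4*m - 1.03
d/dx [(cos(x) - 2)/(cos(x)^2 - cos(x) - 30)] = (cos(x)^2 - 4*cos(x) + 32)*sin(x)/(sin(x)^2 + cos(x) + 29)^2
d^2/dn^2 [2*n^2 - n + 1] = 4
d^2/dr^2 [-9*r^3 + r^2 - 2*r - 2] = 2 - 54*r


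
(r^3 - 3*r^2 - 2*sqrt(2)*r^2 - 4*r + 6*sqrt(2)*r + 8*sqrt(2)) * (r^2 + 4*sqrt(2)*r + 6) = r^5 - 3*r^4 + 2*sqrt(2)*r^4 - 14*r^3 - 6*sqrt(2)*r^3 - 20*sqrt(2)*r^2 + 30*r^2 + 40*r + 36*sqrt(2)*r + 48*sqrt(2)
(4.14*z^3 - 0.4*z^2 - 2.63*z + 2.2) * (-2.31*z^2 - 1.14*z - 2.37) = -9.5634*z^5 - 3.7956*z^4 - 3.2805*z^3 - 1.1358*z^2 + 3.7251*z - 5.214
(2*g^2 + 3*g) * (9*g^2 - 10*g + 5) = 18*g^4 + 7*g^3 - 20*g^2 + 15*g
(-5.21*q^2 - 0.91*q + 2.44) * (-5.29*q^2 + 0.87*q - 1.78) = 27.5609*q^4 + 0.2812*q^3 - 4.4255*q^2 + 3.7426*q - 4.3432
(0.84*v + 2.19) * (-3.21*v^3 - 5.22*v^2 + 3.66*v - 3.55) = -2.6964*v^4 - 11.4147*v^3 - 8.3574*v^2 + 5.0334*v - 7.7745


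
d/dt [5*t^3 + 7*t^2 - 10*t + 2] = 15*t^2 + 14*t - 10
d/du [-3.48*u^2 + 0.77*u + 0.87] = 0.77 - 6.96*u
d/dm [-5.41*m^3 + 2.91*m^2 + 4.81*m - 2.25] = -16.23*m^2 + 5.82*m + 4.81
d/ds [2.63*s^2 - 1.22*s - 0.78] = 5.26*s - 1.22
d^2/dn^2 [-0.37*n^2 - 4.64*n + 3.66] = -0.740000000000000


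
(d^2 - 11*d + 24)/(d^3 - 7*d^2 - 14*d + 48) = (d - 3)/(d^2 + d - 6)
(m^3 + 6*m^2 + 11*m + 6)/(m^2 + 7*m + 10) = (m^2 + 4*m + 3)/(m + 5)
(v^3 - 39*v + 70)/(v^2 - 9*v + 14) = (v^2 + 2*v - 35)/(v - 7)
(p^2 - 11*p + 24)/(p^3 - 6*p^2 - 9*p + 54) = (p - 8)/(p^2 - 3*p - 18)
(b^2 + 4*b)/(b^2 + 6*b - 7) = b*(b + 4)/(b^2 + 6*b - 7)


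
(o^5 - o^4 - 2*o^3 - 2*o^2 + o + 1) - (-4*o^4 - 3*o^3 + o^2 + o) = o^5 + 3*o^4 + o^3 - 3*o^2 + 1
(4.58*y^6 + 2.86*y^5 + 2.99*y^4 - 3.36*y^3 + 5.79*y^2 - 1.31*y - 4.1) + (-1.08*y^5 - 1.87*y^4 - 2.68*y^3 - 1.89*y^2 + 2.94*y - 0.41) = 4.58*y^6 + 1.78*y^5 + 1.12*y^4 - 6.04*y^3 + 3.9*y^2 + 1.63*y - 4.51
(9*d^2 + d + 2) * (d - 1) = 9*d^3 - 8*d^2 + d - 2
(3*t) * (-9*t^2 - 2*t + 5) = -27*t^3 - 6*t^2 + 15*t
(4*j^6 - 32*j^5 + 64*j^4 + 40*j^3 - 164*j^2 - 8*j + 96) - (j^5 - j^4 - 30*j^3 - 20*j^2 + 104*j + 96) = 4*j^6 - 33*j^5 + 65*j^4 + 70*j^3 - 144*j^2 - 112*j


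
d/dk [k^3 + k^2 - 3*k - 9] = 3*k^2 + 2*k - 3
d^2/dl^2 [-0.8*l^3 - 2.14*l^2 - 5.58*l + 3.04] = -4.8*l - 4.28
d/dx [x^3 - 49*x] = 3*x^2 - 49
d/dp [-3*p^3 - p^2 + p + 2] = -9*p^2 - 2*p + 1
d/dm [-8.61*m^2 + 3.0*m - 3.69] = 3.0 - 17.22*m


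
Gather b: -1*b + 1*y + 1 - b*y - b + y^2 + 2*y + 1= b*(-y - 2) + y^2 + 3*y + 2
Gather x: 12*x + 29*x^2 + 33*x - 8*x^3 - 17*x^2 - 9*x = -8*x^3 + 12*x^2 + 36*x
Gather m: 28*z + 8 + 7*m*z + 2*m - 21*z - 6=m*(7*z + 2) + 7*z + 2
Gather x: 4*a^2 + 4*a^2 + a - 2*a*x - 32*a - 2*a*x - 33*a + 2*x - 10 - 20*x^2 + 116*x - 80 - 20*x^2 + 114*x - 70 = 8*a^2 - 64*a - 40*x^2 + x*(232 - 4*a) - 160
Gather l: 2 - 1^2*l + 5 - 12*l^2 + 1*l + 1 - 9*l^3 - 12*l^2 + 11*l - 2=-9*l^3 - 24*l^2 + 11*l + 6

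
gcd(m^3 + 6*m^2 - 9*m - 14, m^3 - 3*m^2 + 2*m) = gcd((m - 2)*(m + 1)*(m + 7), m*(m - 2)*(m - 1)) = m - 2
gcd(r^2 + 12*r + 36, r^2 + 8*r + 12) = r + 6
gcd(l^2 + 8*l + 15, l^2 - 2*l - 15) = l + 3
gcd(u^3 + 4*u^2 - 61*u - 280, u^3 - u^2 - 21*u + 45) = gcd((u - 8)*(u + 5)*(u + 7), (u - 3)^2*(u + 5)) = u + 5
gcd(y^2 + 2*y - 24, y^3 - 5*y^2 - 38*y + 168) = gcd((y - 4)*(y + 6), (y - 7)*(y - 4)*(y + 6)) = y^2 + 2*y - 24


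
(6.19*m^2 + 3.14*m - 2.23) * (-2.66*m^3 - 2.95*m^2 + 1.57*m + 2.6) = -16.4654*m^5 - 26.6129*m^4 + 6.3871*m^3 + 27.6023*m^2 + 4.6629*m - 5.798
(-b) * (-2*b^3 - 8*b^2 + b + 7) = 2*b^4 + 8*b^3 - b^2 - 7*b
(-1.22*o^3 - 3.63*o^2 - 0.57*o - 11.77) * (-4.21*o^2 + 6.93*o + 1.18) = 5.1362*o^5 + 6.8277*o^4 - 24.1958*o^3 + 41.3182*o^2 - 82.2387*o - 13.8886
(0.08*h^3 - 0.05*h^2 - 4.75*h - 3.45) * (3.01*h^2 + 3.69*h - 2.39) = 0.2408*h^5 + 0.1447*h^4 - 14.6732*h^3 - 27.7925*h^2 - 1.378*h + 8.2455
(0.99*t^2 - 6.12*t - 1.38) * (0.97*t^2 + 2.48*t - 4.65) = 0.9603*t^4 - 3.4812*t^3 - 21.1197*t^2 + 25.0356*t + 6.417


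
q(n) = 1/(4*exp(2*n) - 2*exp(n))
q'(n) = (-8*exp(2*n) + 2*exp(n))/(4*exp(2*n) - 2*exp(n))^2 = (1 - 4*exp(n))*exp(-n)/(2*(2*exp(n) - 1)^2)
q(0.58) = 0.11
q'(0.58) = -0.26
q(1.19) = 0.03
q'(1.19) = -0.06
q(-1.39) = -4.00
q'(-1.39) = 0.03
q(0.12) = 0.35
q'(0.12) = -0.99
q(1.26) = 0.02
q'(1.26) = -0.05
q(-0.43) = 2.55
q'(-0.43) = -13.59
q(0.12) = 0.35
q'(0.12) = -0.99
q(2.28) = 0.00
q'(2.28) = -0.01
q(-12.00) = -81378.40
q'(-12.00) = 81377.40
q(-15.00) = -1634509.69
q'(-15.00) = 1634508.69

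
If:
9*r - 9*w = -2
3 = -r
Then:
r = -3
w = -25/9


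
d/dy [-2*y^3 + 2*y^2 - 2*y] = -6*y^2 + 4*y - 2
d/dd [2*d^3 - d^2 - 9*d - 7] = 6*d^2 - 2*d - 9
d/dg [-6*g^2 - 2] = -12*g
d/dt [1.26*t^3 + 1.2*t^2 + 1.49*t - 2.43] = 3.78*t^2 + 2.4*t + 1.49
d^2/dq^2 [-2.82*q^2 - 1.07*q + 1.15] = -5.64000000000000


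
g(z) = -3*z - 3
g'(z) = -3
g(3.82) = -14.46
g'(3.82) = -3.00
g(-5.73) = 14.19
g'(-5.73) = -3.00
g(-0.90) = -0.30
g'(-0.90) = -3.00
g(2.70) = -11.10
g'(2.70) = -3.00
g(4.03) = -15.09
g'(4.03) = -3.00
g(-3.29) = 6.87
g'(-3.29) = -3.00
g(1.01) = -6.03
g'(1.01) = -3.00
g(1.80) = -8.40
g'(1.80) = -3.00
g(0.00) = -3.00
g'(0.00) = -3.00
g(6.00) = -21.00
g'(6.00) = -3.00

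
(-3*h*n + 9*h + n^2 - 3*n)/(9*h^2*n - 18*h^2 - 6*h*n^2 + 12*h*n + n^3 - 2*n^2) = (3 - n)/(3*h*n - 6*h - n^2 + 2*n)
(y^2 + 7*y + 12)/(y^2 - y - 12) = (y + 4)/(y - 4)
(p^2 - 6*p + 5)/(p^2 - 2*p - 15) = (p - 1)/(p + 3)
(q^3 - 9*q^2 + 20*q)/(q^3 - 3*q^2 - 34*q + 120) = q/(q + 6)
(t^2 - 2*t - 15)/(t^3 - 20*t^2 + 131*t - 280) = (t + 3)/(t^2 - 15*t + 56)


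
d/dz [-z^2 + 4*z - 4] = 4 - 2*z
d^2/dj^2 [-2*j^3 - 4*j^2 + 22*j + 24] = -12*j - 8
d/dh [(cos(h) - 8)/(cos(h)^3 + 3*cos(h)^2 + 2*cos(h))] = (-93*cos(h) - 21*cos(2*h) + cos(3*h) - 53)*sin(h)/(2*(cos(h) + 1)^2*(cos(h) + 2)^2*cos(h)^2)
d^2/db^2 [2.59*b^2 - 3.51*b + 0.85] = 5.18000000000000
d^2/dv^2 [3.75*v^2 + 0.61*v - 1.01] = 7.50000000000000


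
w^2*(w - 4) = w^3 - 4*w^2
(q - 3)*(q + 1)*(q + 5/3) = q^3 - q^2/3 - 19*q/3 - 5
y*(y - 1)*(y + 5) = y^3 + 4*y^2 - 5*y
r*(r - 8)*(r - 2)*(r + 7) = r^4 - 3*r^3 - 54*r^2 + 112*r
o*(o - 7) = o^2 - 7*o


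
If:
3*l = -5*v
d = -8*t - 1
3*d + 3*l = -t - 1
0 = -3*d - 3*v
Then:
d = -1/9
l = -5/27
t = -1/9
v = 1/9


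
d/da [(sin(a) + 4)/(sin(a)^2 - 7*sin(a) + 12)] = (-8*sin(a) + cos(a)^2 + 39)*cos(a)/(sin(a)^2 - 7*sin(a) + 12)^2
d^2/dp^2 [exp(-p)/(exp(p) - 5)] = ((exp(p) - 5)^2 + (exp(p) - 5)*exp(p) + 2*exp(2*p))*exp(-p)/(exp(p) - 5)^3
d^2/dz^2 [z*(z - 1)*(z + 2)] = 6*z + 2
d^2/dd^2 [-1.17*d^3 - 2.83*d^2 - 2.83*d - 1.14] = -7.02*d - 5.66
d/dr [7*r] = 7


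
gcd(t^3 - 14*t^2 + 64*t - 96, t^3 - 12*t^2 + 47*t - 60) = t - 4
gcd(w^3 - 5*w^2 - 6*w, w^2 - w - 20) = 1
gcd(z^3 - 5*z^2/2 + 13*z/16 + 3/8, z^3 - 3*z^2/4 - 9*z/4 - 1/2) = z^2 - 7*z/4 - 1/2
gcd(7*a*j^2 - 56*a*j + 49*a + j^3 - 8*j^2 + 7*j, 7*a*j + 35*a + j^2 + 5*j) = 7*a + j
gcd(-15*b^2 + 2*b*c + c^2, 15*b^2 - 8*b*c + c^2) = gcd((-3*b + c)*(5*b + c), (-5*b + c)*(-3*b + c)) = 3*b - c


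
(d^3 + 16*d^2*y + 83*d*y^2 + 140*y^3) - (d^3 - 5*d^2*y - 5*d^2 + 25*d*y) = 21*d^2*y + 5*d^2 + 83*d*y^2 - 25*d*y + 140*y^3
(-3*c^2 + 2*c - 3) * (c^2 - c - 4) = -3*c^4 + 5*c^3 + 7*c^2 - 5*c + 12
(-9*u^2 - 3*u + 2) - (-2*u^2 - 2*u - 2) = -7*u^2 - u + 4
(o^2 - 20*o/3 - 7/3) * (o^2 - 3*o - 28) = o^4 - 29*o^3/3 - 31*o^2/3 + 581*o/3 + 196/3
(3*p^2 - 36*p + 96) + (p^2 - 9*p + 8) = 4*p^2 - 45*p + 104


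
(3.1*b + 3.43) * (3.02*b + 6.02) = 9.362*b^2 + 29.0206*b + 20.6486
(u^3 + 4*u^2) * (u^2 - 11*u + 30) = u^5 - 7*u^4 - 14*u^3 + 120*u^2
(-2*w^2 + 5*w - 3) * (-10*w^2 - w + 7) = 20*w^4 - 48*w^3 + 11*w^2 + 38*w - 21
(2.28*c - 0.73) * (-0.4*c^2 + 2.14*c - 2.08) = -0.912*c^3 + 5.1712*c^2 - 6.3046*c + 1.5184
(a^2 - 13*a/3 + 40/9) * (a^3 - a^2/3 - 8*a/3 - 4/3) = a^5 - 14*a^4/3 + 29*a^3/9 + 236*a^2/27 - 164*a/27 - 160/27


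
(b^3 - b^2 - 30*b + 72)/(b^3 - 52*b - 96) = (b^2 - 7*b + 12)/(b^2 - 6*b - 16)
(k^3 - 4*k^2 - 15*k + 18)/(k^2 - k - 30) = (k^2 + 2*k - 3)/(k + 5)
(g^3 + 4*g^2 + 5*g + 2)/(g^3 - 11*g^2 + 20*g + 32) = (g^2 + 3*g + 2)/(g^2 - 12*g + 32)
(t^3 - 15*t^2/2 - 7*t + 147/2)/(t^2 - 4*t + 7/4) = 2*(t^2 - 4*t - 21)/(2*t - 1)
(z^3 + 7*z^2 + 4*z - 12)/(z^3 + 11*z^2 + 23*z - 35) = (z^2 + 8*z + 12)/(z^2 + 12*z + 35)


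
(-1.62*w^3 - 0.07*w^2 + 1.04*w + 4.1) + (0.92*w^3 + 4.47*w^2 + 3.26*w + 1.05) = -0.7*w^3 + 4.4*w^2 + 4.3*w + 5.15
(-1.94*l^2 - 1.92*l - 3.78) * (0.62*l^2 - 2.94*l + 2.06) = -1.2028*l^4 + 4.5132*l^3 - 0.6952*l^2 + 7.158*l - 7.7868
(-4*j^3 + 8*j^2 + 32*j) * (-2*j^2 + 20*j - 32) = 8*j^5 - 96*j^4 + 224*j^3 + 384*j^2 - 1024*j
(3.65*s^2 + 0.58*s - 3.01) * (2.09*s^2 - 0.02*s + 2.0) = 7.6285*s^4 + 1.1392*s^3 + 0.997500000000001*s^2 + 1.2202*s - 6.02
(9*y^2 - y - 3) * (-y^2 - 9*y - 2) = -9*y^4 - 80*y^3 - 6*y^2 + 29*y + 6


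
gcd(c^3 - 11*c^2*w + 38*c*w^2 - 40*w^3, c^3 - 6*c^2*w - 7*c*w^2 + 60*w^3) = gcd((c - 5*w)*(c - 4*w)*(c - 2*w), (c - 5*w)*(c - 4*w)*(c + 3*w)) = c^2 - 9*c*w + 20*w^2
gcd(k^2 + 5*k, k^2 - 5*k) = k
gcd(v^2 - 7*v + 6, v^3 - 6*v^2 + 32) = 1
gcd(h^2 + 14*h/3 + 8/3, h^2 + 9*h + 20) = h + 4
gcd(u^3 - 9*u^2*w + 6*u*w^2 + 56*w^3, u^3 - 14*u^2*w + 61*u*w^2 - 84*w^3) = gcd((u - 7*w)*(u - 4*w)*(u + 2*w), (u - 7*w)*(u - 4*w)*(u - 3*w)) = u^2 - 11*u*w + 28*w^2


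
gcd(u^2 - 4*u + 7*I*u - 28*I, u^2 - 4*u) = u - 4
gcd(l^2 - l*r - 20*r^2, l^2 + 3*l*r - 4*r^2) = l + 4*r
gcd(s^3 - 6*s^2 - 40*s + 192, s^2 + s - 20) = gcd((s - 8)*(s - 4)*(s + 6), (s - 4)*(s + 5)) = s - 4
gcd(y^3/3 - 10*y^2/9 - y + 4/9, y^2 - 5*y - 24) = 1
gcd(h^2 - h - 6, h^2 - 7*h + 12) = h - 3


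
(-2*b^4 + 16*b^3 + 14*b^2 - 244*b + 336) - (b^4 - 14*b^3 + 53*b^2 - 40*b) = -3*b^4 + 30*b^3 - 39*b^2 - 204*b + 336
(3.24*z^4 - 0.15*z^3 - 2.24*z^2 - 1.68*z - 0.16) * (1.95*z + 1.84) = 6.318*z^5 + 5.6691*z^4 - 4.644*z^3 - 7.3976*z^2 - 3.4032*z - 0.2944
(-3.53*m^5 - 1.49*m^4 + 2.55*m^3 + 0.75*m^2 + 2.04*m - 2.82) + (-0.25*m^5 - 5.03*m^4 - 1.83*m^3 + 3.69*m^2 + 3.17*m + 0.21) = -3.78*m^5 - 6.52*m^4 + 0.72*m^3 + 4.44*m^2 + 5.21*m - 2.61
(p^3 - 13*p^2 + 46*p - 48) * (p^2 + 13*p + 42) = p^5 - 81*p^3 + 4*p^2 + 1308*p - 2016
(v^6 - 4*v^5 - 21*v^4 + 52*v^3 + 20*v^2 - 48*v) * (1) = v^6 - 4*v^5 - 21*v^4 + 52*v^3 + 20*v^2 - 48*v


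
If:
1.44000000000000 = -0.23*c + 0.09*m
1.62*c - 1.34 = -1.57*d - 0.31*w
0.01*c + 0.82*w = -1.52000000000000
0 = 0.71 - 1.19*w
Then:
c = -200.92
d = 208.06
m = -497.47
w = 0.60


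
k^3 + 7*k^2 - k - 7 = (k - 1)*(k + 1)*(k + 7)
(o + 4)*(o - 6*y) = o^2 - 6*o*y + 4*o - 24*y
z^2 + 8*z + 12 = (z + 2)*(z + 6)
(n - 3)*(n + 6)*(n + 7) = n^3 + 10*n^2 + 3*n - 126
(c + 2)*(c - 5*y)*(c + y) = c^3 - 4*c^2*y + 2*c^2 - 5*c*y^2 - 8*c*y - 10*y^2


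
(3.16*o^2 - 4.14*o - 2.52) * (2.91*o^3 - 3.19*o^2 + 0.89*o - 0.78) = 9.1956*o^5 - 22.1278*o^4 + 8.6858*o^3 + 1.8894*o^2 + 0.9864*o + 1.9656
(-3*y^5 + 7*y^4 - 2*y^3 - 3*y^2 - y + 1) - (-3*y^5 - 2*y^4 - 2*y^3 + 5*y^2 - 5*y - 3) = 9*y^4 - 8*y^2 + 4*y + 4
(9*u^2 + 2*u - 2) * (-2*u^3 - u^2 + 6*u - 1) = -18*u^5 - 13*u^4 + 56*u^3 + 5*u^2 - 14*u + 2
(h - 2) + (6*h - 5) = 7*h - 7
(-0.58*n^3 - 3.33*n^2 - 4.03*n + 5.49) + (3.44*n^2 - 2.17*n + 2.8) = -0.58*n^3 + 0.11*n^2 - 6.2*n + 8.29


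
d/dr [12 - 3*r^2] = -6*r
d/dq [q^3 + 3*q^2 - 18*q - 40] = 3*q^2 + 6*q - 18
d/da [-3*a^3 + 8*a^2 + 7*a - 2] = -9*a^2 + 16*a + 7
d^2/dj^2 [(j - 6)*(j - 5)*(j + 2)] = 6*j - 18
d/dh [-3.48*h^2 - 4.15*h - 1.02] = -6.96*h - 4.15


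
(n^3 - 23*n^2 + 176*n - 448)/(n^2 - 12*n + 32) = (n^2 - 15*n + 56)/(n - 4)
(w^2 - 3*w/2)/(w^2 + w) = (w - 3/2)/(w + 1)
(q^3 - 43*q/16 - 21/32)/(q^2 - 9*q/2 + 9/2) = (32*q^3 - 86*q - 21)/(16*(2*q^2 - 9*q + 9))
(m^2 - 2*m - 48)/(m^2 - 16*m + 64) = (m + 6)/(m - 8)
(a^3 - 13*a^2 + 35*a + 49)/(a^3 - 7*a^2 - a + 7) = (a - 7)/(a - 1)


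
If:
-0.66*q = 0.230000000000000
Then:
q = -0.35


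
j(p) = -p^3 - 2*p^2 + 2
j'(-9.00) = -207.00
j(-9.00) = 569.00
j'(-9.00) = -207.00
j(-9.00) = 569.00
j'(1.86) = -17.82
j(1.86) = -11.35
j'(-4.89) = -52.18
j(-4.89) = 71.11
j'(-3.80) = -28.12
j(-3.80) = 27.99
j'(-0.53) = 1.28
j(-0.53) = 1.59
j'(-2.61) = -10.00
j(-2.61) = 6.16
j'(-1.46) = -0.55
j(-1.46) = 0.85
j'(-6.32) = -94.55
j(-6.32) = 174.55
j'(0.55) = -3.11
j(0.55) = 1.23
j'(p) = -3*p^2 - 4*p = p*(-3*p - 4)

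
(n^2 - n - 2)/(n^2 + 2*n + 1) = (n - 2)/(n + 1)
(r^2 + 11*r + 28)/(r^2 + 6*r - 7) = (r + 4)/(r - 1)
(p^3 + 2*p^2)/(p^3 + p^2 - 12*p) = p*(p + 2)/(p^2 + p - 12)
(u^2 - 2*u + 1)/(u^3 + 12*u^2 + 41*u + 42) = (u^2 - 2*u + 1)/(u^3 + 12*u^2 + 41*u + 42)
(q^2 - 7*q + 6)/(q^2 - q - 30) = (q - 1)/(q + 5)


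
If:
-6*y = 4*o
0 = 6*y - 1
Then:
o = -1/4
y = 1/6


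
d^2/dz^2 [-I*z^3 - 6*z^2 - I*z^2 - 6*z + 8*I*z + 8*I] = -6*I*z - 12 - 2*I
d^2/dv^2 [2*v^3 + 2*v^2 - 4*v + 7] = 12*v + 4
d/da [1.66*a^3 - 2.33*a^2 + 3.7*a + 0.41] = 4.98*a^2 - 4.66*a + 3.7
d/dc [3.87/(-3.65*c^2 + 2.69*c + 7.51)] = (28.251*c - 10.4103)/(-3.65*c^2 + 2.69*c + 7.51)^2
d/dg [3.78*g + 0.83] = 3.78000000000000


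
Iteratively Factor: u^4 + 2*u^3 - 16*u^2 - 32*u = (u + 4)*(u^3 - 2*u^2 - 8*u) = (u - 4)*(u + 4)*(u^2 + 2*u) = (u - 4)*(u + 2)*(u + 4)*(u)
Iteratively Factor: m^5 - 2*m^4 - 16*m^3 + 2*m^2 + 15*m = (m)*(m^4 - 2*m^3 - 16*m^2 + 2*m + 15) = m*(m + 1)*(m^3 - 3*m^2 - 13*m + 15) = m*(m - 5)*(m + 1)*(m^2 + 2*m - 3) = m*(m - 5)*(m - 1)*(m + 1)*(m + 3)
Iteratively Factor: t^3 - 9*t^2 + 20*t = (t - 5)*(t^2 - 4*t) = t*(t - 5)*(t - 4)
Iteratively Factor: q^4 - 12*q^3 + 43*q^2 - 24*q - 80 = (q - 5)*(q^3 - 7*q^2 + 8*q + 16) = (q - 5)*(q - 4)*(q^2 - 3*q - 4) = (q - 5)*(q - 4)*(q + 1)*(q - 4)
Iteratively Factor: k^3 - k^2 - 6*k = (k + 2)*(k^2 - 3*k) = (k - 3)*(k + 2)*(k)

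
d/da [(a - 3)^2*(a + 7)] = (a - 3)*(3*a + 11)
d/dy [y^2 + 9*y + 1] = 2*y + 9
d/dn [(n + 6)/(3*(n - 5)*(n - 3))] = (-n^2 - 12*n + 63)/(3*(n^4 - 16*n^3 + 94*n^2 - 240*n + 225))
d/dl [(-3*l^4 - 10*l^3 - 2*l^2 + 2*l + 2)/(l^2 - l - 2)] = (-6*l^5 - l^4 + 44*l^3 + 60*l^2 + 4*l - 2)/(l^4 - 2*l^3 - 3*l^2 + 4*l + 4)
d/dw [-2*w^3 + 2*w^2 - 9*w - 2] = -6*w^2 + 4*w - 9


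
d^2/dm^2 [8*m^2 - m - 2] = 16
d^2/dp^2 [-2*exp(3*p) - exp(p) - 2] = -18*exp(3*p) - exp(p)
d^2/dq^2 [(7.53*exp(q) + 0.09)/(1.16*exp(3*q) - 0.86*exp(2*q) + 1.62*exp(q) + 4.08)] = (40.529472*exp(6*q) - 21.445848*exp(5*q) - 52.01994*exp(4*q) - 452.198484*exp(3*q) + 154.317852*exp(2*q) - 48.270924*exp(q) + 124.752528)*exp(q)/(1.560896*exp(9*q) - 3.471648*exp(8*q) + 9.113424*exp(7*q) + 6.137416*exp(6*q) - 11.69388*exp(5*q) + 48.284568*exp(4*q) + 28.075464*exp(3*q) - 10.825056*exp(2*q) + 80.901504*exp(q) + 67.917312)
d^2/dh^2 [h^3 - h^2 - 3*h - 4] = 6*h - 2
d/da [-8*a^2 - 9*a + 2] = -16*a - 9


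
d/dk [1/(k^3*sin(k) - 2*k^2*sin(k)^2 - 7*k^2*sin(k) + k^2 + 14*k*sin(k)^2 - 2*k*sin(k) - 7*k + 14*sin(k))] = (-k^3*cos(k) - 3*k^2*sin(k) + 2*k^2*sin(2*k) + 7*k^2*cos(k) + 14*k*sin(k) - 14*k*sin(2*k) + 2*k*cos(k) - 2*k*cos(2*k) + 2*sin(k) - 14*cos(k) + 7*cos(2*k))/((k - 7)^2*(k - 2*sin(k))^2*(k*sin(k) + 1)^2)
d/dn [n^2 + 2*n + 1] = 2*n + 2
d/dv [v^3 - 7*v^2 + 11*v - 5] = 3*v^2 - 14*v + 11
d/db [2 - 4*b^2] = -8*b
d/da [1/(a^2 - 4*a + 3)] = 2*(2 - a)/(a^2 - 4*a + 3)^2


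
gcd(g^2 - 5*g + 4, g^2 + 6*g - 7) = g - 1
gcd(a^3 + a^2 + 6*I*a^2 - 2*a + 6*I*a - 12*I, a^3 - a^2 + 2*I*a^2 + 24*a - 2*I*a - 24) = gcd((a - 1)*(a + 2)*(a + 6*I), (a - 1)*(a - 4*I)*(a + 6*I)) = a^2 + a*(-1 + 6*I) - 6*I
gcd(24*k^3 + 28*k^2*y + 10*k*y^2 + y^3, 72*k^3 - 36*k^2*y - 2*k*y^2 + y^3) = 6*k + y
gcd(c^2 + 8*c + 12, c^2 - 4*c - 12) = c + 2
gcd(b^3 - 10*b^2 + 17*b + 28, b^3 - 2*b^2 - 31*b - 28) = b^2 - 6*b - 7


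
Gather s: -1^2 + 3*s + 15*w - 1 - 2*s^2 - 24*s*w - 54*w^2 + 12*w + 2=-2*s^2 + s*(3 - 24*w) - 54*w^2 + 27*w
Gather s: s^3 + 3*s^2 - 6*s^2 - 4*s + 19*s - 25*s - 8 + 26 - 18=s^3 - 3*s^2 - 10*s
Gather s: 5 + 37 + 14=56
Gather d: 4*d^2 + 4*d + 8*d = 4*d^2 + 12*d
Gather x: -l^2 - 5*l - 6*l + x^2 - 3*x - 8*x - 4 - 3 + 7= -l^2 - 11*l + x^2 - 11*x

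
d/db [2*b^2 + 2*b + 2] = 4*b + 2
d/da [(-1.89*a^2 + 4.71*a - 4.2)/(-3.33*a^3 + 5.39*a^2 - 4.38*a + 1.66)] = (-6.2937*a^4 + 31.3686*a^3 - 59.0667*a^2 + 39.0012*a - 10.5774)/(11.0889*a^6 - 35.8974*a^5 + 58.2229*a^4 - 58.272*a^3 + 37.0792*a^2 - 14.5416*a + 2.7556)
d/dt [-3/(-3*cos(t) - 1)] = 9*sin(t)/(3*cos(t) + 1)^2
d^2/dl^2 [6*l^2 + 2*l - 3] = 12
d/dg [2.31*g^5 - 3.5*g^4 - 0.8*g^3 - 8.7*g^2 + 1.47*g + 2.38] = 11.55*g^4 - 14.0*g^3 - 2.4*g^2 - 17.4*g + 1.47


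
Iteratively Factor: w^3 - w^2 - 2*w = (w - 2)*(w^2 + w) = w*(w - 2)*(w + 1)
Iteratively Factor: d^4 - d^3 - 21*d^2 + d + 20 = (d - 1)*(d^3 - 21*d - 20) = (d - 1)*(d + 1)*(d^2 - d - 20) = (d - 5)*(d - 1)*(d + 1)*(d + 4)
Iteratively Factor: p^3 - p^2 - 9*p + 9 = (p - 3)*(p^2 + 2*p - 3) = (p - 3)*(p - 1)*(p + 3)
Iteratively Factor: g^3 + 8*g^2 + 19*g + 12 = (g + 3)*(g^2 + 5*g + 4) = (g + 3)*(g + 4)*(g + 1)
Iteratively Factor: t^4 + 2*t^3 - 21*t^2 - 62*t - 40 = (t + 2)*(t^3 - 21*t - 20) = (t + 2)*(t + 4)*(t^2 - 4*t - 5) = (t + 1)*(t + 2)*(t + 4)*(t - 5)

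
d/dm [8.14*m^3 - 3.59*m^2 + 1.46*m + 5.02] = 24.42*m^2 - 7.18*m + 1.46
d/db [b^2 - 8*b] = 2*b - 8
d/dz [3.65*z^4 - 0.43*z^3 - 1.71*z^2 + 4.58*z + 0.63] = 14.6*z^3 - 1.29*z^2 - 3.42*z + 4.58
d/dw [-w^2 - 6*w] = -2*w - 6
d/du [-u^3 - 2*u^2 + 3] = u*(-3*u - 4)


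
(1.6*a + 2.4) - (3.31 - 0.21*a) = 1.81*a - 0.91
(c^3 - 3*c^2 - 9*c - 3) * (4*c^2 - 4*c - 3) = 4*c^5 - 16*c^4 - 27*c^3 + 33*c^2 + 39*c + 9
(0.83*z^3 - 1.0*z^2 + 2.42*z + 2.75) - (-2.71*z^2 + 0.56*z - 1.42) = 0.83*z^3 + 1.71*z^2 + 1.86*z + 4.17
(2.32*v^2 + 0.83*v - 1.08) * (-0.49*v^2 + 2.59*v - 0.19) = -1.1368*v^4 + 5.6021*v^3 + 2.2381*v^2 - 2.9549*v + 0.2052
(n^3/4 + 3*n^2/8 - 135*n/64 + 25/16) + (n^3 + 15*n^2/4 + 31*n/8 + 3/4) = 5*n^3/4 + 33*n^2/8 + 113*n/64 + 37/16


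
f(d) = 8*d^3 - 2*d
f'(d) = 24*d^2 - 2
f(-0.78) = -2.24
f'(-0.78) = 12.60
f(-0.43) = 0.22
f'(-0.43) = 2.44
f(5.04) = 1014.11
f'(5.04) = 607.64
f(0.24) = -0.37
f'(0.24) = -0.62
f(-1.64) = -32.01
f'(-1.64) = 62.55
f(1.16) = 10.17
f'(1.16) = 30.29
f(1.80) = 43.06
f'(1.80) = 75.76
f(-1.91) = -51.92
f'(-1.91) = 85.55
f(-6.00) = -1716.00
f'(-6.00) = 862.00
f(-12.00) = -13800.00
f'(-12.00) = 3454.00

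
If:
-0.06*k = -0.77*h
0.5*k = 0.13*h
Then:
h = 0.00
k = 0.00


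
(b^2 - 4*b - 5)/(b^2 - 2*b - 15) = (b + 1)/(b + 3)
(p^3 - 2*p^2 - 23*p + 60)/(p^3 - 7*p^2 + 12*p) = (p + 5)/p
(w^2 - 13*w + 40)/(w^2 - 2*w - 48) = (w - 5)/(w + 6)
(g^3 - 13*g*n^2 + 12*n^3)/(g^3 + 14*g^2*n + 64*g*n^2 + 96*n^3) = (g^2 - 4*g*n + 3*n^2)/(g^2 + 10*g*n + 24*n^2)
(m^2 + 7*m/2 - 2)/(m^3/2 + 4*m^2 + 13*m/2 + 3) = (2*m^2 + 7*m - 4)/(m^3 + 8*m^2 + 13*m + 6)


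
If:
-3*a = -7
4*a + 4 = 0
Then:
No Solution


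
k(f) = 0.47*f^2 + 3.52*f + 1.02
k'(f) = 0.94*f + 3.52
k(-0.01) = 0.98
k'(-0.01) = 3.51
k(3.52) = 19.23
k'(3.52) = 6.83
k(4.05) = 22.99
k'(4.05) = 7.33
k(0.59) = 3.26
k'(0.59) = 4.07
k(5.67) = 36.09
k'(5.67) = 8.85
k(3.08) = 16.32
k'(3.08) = 6.42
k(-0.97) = -1.95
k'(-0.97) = 2.61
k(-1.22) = -2.57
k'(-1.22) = 2.37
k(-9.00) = 7.41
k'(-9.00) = -4.94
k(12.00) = 110.94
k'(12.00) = 14.80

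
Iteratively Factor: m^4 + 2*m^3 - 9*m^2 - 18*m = (m + 2)*(m^3 - 9*m) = m*(m + 2)*(m^2 - 9) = m*(m - 3)*(m + 2)*(m + 3)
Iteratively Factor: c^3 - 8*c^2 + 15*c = (c)*(c^2 - 8*c + 15) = c*(c - 5)*(c - 3)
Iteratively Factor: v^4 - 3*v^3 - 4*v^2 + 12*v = (v - 2)*(v^3 - v^2 - 6*v) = (v - 2)*(v + 2)*(v^2 - 3*v) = v*(v - 2)*(v + 2)*(v - 3)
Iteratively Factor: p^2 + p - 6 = (p - 2)*(p + 3)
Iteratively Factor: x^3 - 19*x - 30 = (x + 3)*(x^2 - 3*x - 10) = (x - 5)*(x + 3)*(x + 2)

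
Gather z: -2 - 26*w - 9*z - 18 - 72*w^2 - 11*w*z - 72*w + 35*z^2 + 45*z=-72*w^2 - 98*w + 35*z^2 + z*(36 - 11*w) - 20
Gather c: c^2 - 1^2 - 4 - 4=c^2 - 9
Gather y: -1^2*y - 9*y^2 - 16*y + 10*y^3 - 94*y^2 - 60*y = 10*y^3 - 103*y^2 - 77*y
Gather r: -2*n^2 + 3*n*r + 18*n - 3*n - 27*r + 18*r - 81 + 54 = -2*n^2 + 15*n + r*(3*n - 9) - 27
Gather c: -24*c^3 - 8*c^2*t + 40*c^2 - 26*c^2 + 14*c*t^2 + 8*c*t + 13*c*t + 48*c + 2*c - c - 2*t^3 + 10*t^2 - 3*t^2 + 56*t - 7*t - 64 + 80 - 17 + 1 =-24*c^3 + c^2*(14 - 8*t) + c*(14*t^2 + 21*t + 49) - 2*t^3 + 7*t^2 + 49*t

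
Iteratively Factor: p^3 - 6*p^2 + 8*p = (p)*(p^2 - 6*p + 8) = p*(p - 4)*(p - 2)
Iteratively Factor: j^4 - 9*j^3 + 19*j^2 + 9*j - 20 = (j + 1)*(j^3 - 10*j^2 + 29*j - 20) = (j - 4)*(j + 1)*(j^2 - 6*j + 5) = (j - 4)*(j - 1)*(j + 1)*(j - 5)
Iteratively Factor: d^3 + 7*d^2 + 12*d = (d)*(d^2 + 7*d + 12) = d*(d + 3)*(d + 4)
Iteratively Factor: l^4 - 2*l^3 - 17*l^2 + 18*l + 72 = (l - 4)*(l^3 + 2*l^2 - 9*l - 18) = (l - 4)*(l - 3)*(l^2 + 5*l + 6) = (l - 4)*(l - 3)*(l + 3)*(l + 2)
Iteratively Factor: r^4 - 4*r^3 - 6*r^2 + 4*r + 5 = (r - 5)*(r^3 + r^2 - r - 1) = (r - 5)*(r - 1)*(r^2 + 2*r + 1) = (r - 5)*(r - 1)*(r + 1)*(r + 1)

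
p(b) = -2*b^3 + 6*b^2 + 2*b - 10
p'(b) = -6*b^2 + 12*b + 2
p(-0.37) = -9.82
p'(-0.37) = -3.26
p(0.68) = -6.49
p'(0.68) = 7.39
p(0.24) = -9.20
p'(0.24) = 4.53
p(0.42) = -8.25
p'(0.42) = 5.98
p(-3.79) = 177.48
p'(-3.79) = -129.66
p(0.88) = -4.96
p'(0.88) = 7.91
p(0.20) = -9.38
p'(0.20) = 4.16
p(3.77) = -24.35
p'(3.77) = -38.04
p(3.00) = -4.00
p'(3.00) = -16.00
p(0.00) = -10.00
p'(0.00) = 2.00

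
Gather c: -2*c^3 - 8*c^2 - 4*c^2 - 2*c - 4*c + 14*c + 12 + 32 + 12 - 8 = -2*c^3 - 12*c^2 + 8*c + 48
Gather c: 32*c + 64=32*c + 64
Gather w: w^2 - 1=w^2 - 1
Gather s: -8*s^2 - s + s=-8*s^2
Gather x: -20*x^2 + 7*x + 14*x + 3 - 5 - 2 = -20*x^2 + 21*x - 4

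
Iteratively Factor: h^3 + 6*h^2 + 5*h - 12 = (h + 4)*(h^2 + 2*h - 3) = (h + 3)*(h + 4)*(h - 1)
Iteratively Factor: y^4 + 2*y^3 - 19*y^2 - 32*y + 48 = (y - 4)*(y^3 + 6*y^2 + 5*y - 12) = (y - 4)*(y - 1)*(y^2 + 7*y + 12) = (y - 4)*(y - 1)*(y + 3)*(y + 4)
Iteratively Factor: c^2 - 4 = (c + 2)*(c - 2)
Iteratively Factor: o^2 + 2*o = (o)*(o + 2)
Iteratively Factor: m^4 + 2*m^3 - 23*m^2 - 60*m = (m + 4)*(m^3 - 2*m^2 - 15*m) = m*(m + 4)*(m^2 - 2*m - 15) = m*(m - 5)*(m + 4)*(m + 3)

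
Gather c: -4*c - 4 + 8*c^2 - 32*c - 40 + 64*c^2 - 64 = 72*c^2 - 36*c - 108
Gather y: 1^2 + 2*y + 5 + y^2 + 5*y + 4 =y^2 + 7*y + 10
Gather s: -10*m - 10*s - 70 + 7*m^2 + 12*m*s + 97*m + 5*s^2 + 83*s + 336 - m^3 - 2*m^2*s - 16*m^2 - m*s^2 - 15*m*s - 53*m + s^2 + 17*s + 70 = -m^3 - 9*m^2 + 34*m + s^2*(6 - m) + s*(-2*m^2 - 3*m + 90) + 336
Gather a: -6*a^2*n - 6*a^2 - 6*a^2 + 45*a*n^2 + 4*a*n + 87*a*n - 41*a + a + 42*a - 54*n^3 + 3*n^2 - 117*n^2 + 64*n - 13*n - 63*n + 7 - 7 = a^2*(-6*n - 12) + a*(45*n^2 + 91*n + 2) - 54*n^3 - 114*n^2 - 12*n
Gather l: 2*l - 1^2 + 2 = 2*l + 1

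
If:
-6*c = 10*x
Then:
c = -5*x/3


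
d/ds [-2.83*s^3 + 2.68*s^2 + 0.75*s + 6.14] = -8.49*s^2 + 5.36*s + 0.75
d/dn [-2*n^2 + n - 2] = 1 - 4*n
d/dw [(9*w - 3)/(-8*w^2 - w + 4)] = 3*(24*w^2 - 16*w + 11)/(64*w^4 + 16*w^3 - 63*w^2 - 8*w + 16)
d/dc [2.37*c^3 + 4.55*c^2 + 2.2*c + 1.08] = 7.11*c^2 + 9.1*c + 2.2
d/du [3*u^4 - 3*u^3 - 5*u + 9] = 12*u^3 - 9*u^2 - 5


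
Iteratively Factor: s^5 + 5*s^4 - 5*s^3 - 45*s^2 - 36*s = (s)*(s^4 + 5*s^3 - 5*s^2 - 45*s - 36) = s*(s + 4)*(s^3 + s^2 - 9*s - 9) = s*(s + 3)*(s + 4)*(s^2 - 2*s - 3) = s*(s + 1)*(s + 3)*(s + 4)*(s - 3)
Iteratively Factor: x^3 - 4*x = (x)*(x^2 - 4) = x*(x + 2)*(x - 2)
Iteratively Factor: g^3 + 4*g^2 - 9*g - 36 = (g + 3)*(g^2 + g - 12) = (g + 3)*(g + 4)*(g - 3)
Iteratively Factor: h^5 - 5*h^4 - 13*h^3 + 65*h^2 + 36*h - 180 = (h + 3)*(h^4 - 8*h^3 + 11*h^2 + 32*h - 60) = (h + 2)*(h + 3)*(h^3 - 10*h^2 + 31*h - 30) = (h - 5)*(h + 2)*(h + 3)*(h^2 - 5*h + 6) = (h - 5)*(h - 2)*(h + 2)*(h + 3)*(h - 3)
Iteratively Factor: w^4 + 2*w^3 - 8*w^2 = (w)*(w^3 + 2*w^2 - 8*w) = w*(w + 4)*(w^2 - 2*w) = w*(w - 2)*(w + 4)*(w)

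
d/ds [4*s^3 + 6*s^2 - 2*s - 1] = 12*s^2 + 12*s - 2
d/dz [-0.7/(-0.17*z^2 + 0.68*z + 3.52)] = (0.476 - 0.238*z)/(-0.17*z^2 + 0.68*z + 3.52)^2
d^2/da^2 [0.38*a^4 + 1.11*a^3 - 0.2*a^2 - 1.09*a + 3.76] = 4.56*a^2 + 6.66*a - 0.4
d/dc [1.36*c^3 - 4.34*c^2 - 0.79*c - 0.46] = 4.08*c^2 - 8.68*c - 0.79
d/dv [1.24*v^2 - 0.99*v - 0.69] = 2.48*v - 0.99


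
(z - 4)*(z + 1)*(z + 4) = z^3 + z^2 - 16*z - 16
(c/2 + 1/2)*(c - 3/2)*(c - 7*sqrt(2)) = c^3/2 - 7*sqrt(2)*c^2/2 - c^2/4 - 3*c/4 + 7*sqrt(2)*c/4 + 21*sqrt(2)/4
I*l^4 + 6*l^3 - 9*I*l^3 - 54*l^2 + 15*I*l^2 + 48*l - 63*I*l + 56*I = (l - 8)*(l - 7*I)*(l + I)*(I*l - I)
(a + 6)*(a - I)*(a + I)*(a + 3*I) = a^4 + 6*a^3 + 3*I*a^3 + a^2 + 18*I*a^2 + 6*a + 3*I*a + 18*I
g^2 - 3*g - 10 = (g - 5)*(g + 2)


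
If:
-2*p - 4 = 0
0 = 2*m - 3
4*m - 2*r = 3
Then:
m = 3/2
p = -2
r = 3/2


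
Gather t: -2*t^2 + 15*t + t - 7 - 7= -2*t^2 + 16*t - 14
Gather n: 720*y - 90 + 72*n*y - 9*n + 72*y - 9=n*(72*y - 9) + 792*y - 99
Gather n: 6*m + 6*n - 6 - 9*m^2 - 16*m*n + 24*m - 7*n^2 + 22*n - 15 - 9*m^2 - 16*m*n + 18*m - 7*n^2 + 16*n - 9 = -18*m^2 + 48*m - 14*n^2 + n*(44 - 32*m) - 30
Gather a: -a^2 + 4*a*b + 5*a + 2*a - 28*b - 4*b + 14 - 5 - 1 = -a^2 + a*(4*b + 7) - 32*b + 8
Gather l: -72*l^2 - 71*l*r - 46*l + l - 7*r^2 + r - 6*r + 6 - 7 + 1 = -72*l^2 + l*(-71*r - 45) - 7*r^2 - 5*r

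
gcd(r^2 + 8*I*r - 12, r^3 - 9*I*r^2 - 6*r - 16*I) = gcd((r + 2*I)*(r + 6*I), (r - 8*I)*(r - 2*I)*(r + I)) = 1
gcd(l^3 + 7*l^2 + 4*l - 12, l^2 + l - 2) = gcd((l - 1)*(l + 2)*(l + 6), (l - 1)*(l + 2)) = l^2 + l - 2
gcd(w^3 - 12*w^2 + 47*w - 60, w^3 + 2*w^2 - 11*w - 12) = w - 3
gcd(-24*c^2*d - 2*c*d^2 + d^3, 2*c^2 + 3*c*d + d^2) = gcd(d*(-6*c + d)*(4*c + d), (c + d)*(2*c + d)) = 1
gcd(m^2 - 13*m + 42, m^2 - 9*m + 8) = 1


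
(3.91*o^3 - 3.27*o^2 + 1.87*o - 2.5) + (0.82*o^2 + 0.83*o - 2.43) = 3.91*o^3 - 2.45*o^2 + 2.7*o - 4.93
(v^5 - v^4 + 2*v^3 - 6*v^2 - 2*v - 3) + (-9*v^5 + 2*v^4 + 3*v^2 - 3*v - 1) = -8*v^5 + v^4 + 2*v^3 - 3*v^2 - 5*v - 4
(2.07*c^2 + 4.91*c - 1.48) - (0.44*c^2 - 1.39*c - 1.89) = 1.63*c^2 + 6.3*c + 0.41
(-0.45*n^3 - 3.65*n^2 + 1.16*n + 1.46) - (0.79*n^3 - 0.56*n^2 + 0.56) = -1.24*n^3 - 3.09*n^2 + 1.16*n + 0.9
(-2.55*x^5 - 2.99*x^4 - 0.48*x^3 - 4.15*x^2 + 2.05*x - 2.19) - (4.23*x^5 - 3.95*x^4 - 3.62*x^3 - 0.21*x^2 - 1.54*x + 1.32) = -6.78*x^5 + 0.96*x^4 + 3.14*x^3 - 3.94*x^2 + 3.59*x - 3.51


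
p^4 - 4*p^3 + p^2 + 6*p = p*(p - 3)*(p - 2)*(p + 1)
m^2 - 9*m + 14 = (m - 7)*(m - 2)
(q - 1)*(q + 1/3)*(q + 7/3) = q^3 + 5*q^2/3 - 17*q/9 - 7/9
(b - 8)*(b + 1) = b^2 - 7*b - 8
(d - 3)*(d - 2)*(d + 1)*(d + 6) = d^4 + 2*d^3 - 23*d^2 + 12*d + 36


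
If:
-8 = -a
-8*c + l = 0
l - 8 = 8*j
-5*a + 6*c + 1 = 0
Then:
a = 8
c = 13/2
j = 11/2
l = 52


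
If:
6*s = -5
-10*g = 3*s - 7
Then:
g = 19/20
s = -5/6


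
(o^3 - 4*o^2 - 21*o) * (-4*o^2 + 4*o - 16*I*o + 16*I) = -4*o^5 + 20*o^4 - 16*I*o^4 + 68*o^3 + 80*I*o^3 - 84*o^2 + 272*I*o^2 - 336*I*o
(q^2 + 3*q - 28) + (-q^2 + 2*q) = 5*q - 28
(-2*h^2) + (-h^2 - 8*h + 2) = -3*h^2 - 8*h + 2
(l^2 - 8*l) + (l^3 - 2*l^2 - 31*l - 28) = l^3 - l^2 - 39*l - 28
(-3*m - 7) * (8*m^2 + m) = -24*m^3 - 59*m^2 - 7*m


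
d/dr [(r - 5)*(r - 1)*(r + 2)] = 3*r^2 - 8*r - 7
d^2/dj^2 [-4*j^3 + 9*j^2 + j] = 18 - 24*j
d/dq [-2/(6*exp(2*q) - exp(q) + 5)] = (24*exp(q) - 2)*exp(q)/(6*exp(2*q) - exp(q) + 5)^2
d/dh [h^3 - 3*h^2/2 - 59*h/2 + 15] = 3*h^2 - 3*h - 59/2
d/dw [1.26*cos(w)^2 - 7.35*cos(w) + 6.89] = (7.35 - 2.52*cos(w))*sin(w)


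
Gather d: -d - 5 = -d - 5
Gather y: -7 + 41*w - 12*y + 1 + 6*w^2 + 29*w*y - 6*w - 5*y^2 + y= 6*w^2 + 35*w - 5*y^2 + y*(29*w - 11) - 6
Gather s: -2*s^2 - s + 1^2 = -2*s^2 - s + 1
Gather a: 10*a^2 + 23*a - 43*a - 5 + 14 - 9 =10*a^2 - 20*a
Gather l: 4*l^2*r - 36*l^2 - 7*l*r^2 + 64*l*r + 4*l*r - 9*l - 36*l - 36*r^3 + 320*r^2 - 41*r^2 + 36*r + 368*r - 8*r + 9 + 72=l^2*(4*r - 36) + l*(-7*r^2 + 68*r - 45) - 36*r^3 + 279*r^2 + 396*r + 81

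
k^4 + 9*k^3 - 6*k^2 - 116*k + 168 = (k - 2)^2*(k + 6)*(k + 7)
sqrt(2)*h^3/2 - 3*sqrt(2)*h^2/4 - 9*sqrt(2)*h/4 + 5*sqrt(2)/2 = (h - 5/2)*(h - 1)*(sqrt(2)*h/2 + sqrt(2))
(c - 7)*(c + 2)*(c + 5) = c^3 - 39*c - 70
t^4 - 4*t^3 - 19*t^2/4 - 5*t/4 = t*(t - 5)*(t + 1/2)^2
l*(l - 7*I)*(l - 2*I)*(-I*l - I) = -I*l^4 - 9*l^3 - I*l^3 - 9*l^2 + 14*I*l^2 + 14*I*l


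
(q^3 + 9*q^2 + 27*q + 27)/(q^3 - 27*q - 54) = (q + 3)/(q - 6)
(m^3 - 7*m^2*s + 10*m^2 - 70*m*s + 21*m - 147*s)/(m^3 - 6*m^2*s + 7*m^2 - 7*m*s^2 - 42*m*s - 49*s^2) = (m + 3)/(m + s)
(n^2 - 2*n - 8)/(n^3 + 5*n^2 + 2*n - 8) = (n - 4)/(n^2 + 3*n - 4)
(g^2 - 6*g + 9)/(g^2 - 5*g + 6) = (g - 3)/(g - 2)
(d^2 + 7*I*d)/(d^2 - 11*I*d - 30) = d*(d + 7*I)/(d^2 - 11*I*d - 30)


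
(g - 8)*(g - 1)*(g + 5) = g^3 - 4*g^2 - 37*g + 40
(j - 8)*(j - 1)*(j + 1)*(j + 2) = j^4 - 6*j^3 - 17*j^2 + 6*j + 16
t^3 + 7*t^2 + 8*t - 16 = (t - 1)*(t + 4)^2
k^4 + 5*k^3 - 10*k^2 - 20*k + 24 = (k - 2)*(k - 1)*(k + 2)*(k + 6)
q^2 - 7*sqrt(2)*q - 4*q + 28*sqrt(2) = (q - 4)*(q - 7*sqrt(2))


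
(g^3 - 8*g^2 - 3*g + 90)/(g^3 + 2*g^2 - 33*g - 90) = (g - 5)/(g + 5)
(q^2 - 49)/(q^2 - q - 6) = (49 - q^2)/(-q^2 + q + 6)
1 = 1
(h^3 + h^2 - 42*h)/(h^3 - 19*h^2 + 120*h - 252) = h*(h + 7)/(h^2 - 13*h + 42)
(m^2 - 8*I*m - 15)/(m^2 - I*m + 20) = (m - 3*I)/(m + 4*I)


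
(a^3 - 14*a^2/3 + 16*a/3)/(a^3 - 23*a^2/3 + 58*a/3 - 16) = a/(a - 3)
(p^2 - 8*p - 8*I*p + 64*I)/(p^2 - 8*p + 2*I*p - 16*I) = (p - 8*I)/(p + 2*I)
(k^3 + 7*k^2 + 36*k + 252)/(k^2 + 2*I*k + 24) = (k^2 + k*(7 - 6*I) - 42*I)/(k - 4*I)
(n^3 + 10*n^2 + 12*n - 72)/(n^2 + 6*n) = n + 4 - 12/n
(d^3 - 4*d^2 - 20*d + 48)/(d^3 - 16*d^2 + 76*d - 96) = (d + 4)/(d - 8)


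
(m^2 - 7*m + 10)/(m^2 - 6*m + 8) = (m - 5)/(m - 4)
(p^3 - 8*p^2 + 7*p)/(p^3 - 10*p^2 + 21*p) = (p - 1)/(p - 3)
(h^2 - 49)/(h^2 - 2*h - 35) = (h + 7)/(h + 5)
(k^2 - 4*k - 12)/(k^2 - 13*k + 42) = (k + 2)/(k - 7)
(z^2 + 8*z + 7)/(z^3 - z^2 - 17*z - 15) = (z + 7)/(z^2 - 2*z - 15)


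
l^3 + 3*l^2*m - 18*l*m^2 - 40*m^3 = (l - 4*m)*(l + 2*m)*(l + 5*m)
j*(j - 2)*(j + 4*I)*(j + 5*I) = j^4 - 2*j^3 + 9*I*j^3 - 20*j^2 - 18*I*j^2 + 40*j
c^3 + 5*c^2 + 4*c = c*(c + 1)*(c + 4)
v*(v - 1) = v^2 - v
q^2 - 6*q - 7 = (q - 7)*(q + 1)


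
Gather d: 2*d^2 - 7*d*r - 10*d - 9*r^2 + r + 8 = 2*d^2 + d*(-7*r - 10) - 9*r^2 + r + 8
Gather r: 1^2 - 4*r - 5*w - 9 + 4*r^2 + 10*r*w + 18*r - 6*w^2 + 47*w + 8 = 4*r^2 + r*(10*w + 14) - 6*w^2 + 42*w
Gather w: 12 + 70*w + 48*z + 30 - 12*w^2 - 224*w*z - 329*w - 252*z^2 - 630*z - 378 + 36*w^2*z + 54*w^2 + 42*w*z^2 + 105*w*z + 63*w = w^2*(36*z + 42) + w*(42*z^2 - 119*z - 196) - 252*z^2 - 582*z - 336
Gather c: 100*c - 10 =100*c - 10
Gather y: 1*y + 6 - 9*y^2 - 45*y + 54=-9*y^2 - 44*y + 60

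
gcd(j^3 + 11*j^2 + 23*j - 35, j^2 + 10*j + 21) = j + 7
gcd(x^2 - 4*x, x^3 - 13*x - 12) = x - 4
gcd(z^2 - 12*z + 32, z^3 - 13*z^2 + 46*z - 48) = z - 8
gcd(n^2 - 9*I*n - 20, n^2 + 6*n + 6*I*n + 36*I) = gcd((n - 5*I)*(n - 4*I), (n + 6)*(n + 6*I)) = 1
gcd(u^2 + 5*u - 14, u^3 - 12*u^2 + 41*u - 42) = u - 2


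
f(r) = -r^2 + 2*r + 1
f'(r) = 2 - 2*r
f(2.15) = 0.68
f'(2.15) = -2.30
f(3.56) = -4.55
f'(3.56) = -5.12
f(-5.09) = -35.09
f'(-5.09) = 12.18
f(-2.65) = -11.32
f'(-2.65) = 7.30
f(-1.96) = -6.76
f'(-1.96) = 5.92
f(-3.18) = -15.47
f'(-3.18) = 8.36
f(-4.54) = -28.69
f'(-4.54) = 11.08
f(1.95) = 1.10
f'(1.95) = -1.90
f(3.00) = -2.00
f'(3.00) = -4.00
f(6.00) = -23.00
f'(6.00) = -10.00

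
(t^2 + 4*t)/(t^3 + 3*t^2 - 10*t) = (t + 4)/(t^2 + 3*t - 10)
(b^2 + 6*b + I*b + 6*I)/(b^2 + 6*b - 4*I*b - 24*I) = (b + I)/(b - 4*I)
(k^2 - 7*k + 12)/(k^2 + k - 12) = (k - 4)/(k + 4)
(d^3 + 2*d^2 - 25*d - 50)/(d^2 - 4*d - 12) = (d^2 - 25)/(d - 6)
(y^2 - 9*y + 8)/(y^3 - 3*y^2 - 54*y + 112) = (y - 1)/(y^2 + 5*y - 14)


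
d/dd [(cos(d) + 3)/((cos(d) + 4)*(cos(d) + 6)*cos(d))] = (123*cos(d) + 19*cos(2*d) + cos(3*d) + 163)*sin(d)/(2*(cos(d) + 4)^2*(cos(d) + 6)^2*cos(d)^2)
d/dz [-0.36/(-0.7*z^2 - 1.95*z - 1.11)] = (-0.504*z - 0.702)/(0.7*z^2 + 1.95*z + 1.11)^2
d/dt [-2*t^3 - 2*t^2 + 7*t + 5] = -6*t^2 - 4*t + 7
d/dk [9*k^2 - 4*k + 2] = 18*k - 4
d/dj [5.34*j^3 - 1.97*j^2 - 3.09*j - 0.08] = 16.02*j^2 - 3.94*j - 3.09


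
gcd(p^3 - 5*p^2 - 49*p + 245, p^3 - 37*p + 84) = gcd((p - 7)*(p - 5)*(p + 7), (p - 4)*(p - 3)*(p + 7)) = p + 7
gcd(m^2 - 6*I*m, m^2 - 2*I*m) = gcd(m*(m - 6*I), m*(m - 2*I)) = m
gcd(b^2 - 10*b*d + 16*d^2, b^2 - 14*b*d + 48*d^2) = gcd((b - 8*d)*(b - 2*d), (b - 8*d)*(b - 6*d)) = b - 8*d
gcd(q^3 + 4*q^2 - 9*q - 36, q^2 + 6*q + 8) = q + 4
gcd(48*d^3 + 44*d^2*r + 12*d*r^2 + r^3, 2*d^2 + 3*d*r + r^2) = 2*d + r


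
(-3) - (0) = -3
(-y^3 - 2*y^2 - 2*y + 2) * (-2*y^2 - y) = 2*y^5 + 5*y^4 + 6*y^3 - 2*y^2 - 2*y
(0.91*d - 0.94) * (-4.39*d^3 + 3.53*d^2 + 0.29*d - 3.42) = -3.9949*d^4 + 7.3389*d^3 - 3.0543*d^2 - 3.3848*d + 3.2148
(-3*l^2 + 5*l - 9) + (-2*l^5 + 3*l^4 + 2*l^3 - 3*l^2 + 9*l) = -2*l^5 + 3*l^4 + 2*l^3 - 6*l^2 + 14*l - 9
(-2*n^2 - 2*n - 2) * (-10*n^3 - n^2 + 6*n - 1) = 20*n^5 + 22*n^4 + 10*n^3 - 8*n^2 - 10*n + 2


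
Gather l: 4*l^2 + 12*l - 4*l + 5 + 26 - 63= 4*l^2 + 8*l - 32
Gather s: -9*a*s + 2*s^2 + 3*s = 2*s^2 + s*(3 - 9*a)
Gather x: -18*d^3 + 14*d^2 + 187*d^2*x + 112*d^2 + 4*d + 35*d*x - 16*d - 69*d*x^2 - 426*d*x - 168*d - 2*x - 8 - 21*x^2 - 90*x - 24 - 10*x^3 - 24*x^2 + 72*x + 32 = -18*d^3 + 126*d^2 - 180*d - 10*x^3 + x^2*(-69*d - 45) + x*(187*d^2 - 391*d - 20)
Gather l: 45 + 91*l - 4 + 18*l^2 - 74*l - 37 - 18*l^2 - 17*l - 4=0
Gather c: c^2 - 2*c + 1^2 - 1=c^2 - 2*c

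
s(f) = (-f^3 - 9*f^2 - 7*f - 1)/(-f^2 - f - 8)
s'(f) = (2*f + 1)*(-f^3 - 9*f^2 - 7*f - 1)/(-f^2 - f - 8)^2 + (-3*f^2 - 18*f - 7)/(-f^2 - f - 8)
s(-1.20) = 0.47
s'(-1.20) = -1.17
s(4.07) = 8.59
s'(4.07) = 1.80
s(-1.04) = 0.29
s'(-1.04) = -1.02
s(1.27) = 2.43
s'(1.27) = 2.40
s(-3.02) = 2.44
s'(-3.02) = -0.55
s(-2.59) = 2.13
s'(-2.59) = -0.87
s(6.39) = 12.21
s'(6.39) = 1.38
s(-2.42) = 1.98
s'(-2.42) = -1.00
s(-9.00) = -0.78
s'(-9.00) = 0.94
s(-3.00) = 2.43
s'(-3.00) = -0.56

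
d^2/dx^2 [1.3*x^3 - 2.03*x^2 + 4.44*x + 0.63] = 7.8*x - 4.06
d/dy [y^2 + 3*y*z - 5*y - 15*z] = 2*y + 3*z - 5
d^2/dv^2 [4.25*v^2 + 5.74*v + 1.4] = 8.50000000000000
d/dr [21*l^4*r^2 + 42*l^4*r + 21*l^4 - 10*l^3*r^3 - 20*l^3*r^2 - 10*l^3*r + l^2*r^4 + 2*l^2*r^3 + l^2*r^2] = 2*l^2*(21*l^2*r + 21*l^2 - 15*l*r^2 - 20*l*r - 5*l + 2*r^3 + 3*r^2 + r)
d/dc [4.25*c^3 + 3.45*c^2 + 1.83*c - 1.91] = 12.75*c^2 + 6.9*c + 1.83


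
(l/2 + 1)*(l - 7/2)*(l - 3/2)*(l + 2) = l^4/2 - l^3/2 - 43*l^2/8 + l/2 + 21/2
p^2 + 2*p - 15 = (p - 3)*(p + 5)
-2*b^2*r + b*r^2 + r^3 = r*(-b + r)*(2*b + r)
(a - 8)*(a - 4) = a^2 - 12*a + 32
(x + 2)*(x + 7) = x^2 + 9*x + 14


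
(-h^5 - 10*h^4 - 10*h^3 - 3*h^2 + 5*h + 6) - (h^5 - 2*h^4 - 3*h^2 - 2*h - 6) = -2*h^5 - 8*h^4 - 10*h^3 + 7*h + 12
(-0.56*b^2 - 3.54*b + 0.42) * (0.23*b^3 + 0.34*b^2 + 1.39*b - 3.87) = -0.1288*b^5 - 1.0046*b^4 - 1.8854*b^3 - 2.6106*b^2 + 14.2836*b - 1.6254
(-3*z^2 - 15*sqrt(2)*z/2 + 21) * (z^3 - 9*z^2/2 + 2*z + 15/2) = -3*z^5 - 15*sqrt(2)*z^4/2 + 27*z^4/2 + 15*z^3 + 135*sqrt(2)*z^3/4 - 117*z^2 - 15*sqrt(2)*z^2 - 225*sqrt(2)*z/4 + 42*z + 315/2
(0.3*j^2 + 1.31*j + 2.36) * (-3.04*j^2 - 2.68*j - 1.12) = -0.912*j^4 - 4.7864*j^3 - 11.0212*j^2 - 7.792*j - 2.6432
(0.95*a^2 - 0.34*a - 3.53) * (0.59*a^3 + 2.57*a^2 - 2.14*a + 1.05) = 0.5605*a^5 + 2.2409*a^4 - 4.9895*a^3 - 7.347*a^2 + 7.1972*a - 3.7065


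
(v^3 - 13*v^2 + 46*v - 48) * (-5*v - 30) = -5*v^4 + 35*v^3 + 160*v^2 - 1140*v + 1440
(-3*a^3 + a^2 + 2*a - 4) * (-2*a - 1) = 6*a^4 + a^3 - 5*a^2 + 6*a + 4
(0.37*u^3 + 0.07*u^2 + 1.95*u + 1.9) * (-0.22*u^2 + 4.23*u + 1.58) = -0.0814*u^5 + 1.5497*u^4 + 0.4517*u^3 + 7.9411*u^2 + 11.118*u + 3.002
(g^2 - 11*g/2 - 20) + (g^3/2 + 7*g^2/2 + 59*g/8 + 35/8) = g^3/2 + 9*g^2/2 + 15*g/8 - 125/8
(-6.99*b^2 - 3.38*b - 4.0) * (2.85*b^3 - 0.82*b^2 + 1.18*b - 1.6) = -19.9215*b^5 - 3.9012*b^4 - 16.8766*b^3 + 10.4756*b^2 + 0.688000000000001*b + 6.4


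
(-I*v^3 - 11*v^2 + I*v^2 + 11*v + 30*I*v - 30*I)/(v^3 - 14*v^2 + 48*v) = (-I*v^3 + v^2*(-11 + I) + v*(11 + 30*I) - 30*I)/(v*(v^2 - 14*v + 48))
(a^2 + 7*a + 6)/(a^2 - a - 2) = (a + 6)/(a - 2)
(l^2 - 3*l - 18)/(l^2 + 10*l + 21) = (l - 6)/(l + 7)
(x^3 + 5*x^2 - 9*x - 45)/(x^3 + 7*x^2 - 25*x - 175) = (x^2 - 9)/(x^2 + 2*x - 35)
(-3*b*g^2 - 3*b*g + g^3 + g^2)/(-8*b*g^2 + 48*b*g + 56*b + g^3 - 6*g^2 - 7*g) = g*(3*b - g)/(8*b*g - 56*b - g^2 + 7*g)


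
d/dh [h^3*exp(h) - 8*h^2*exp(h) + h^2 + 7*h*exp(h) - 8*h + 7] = h^3*exp(h) - 5*h^2*exp(h) - 9*h*exp(h) + 2*h + 7*exp(h) - 8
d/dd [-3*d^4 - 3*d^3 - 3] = d^2*(-12*d - 9)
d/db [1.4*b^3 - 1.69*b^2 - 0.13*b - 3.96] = 4.2*b^2 - 3.38*b - 0.13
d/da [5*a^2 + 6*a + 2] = 10*a + 6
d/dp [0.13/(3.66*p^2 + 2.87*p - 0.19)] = (-0.9516*p - 0.3731)/(3.66*p^2 + 2.87*p - 0.19)^2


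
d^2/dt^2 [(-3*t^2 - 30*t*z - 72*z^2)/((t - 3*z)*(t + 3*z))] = 6*z*(10*t^3 + 99*t^2*z + 270*t*z^2 + 297*z^3)/(-t^6 + 27*t^4*z^2 - 243*t^2*z^4 + 729*z^6)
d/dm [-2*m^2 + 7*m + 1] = 7 - 4*m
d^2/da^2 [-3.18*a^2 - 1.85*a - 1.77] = -6.36000000000000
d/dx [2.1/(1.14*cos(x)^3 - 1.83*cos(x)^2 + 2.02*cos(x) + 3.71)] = (7.182*cos(x)^2 - 7.686*cos(x) + 4.242)*sin(x)/(1.14*cos(x)^3 - 1.83*cos(x)^2 + 2.02*cos(x) + 3.71)^2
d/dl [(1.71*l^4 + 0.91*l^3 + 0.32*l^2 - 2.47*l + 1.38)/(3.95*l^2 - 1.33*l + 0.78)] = (13.509*l^5 - 3.2284*l^4 + 2.9146*l^3 + 11.4603*l^2 - 10.4028*l - 0.0912000000000004)/(15.6025*l^4 - 10.507*l^3 + 7.9309*l^2 - 2.0748*l + 0.6084)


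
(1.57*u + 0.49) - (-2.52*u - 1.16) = 4.09*u + 1.65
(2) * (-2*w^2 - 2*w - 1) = -4*w^2 - 4*w - 2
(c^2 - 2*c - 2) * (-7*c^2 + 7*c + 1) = -7*c^4 + 21*c^3 + c^2 - 16*c - 2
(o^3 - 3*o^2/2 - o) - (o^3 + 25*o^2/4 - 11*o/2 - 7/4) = -31*o^2/4 + 9*o/2 + 7/4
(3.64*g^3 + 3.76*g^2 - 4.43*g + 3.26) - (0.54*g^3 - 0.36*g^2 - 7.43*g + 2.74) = 3.1*g^3 + 4.12*g^2 + 3.0*g + 0.52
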